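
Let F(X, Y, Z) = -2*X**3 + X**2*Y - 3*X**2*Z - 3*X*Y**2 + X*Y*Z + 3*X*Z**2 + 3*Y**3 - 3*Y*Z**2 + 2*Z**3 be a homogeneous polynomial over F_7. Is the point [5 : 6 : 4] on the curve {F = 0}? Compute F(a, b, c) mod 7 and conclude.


F(5,6,4) ≡ 6 (mod 7); P is NOT on the curve.

Evaluate F(5, 6, 4) term-by-term (mod 7).
  -2*X**3 ↦ -2·125·1·1 = -250
  X**2*Y ↦ 1·25·6·1 = 150
  -3*X**2*Z ↦ -3·25·1·4 = -300
  -3*X*Y**2 ↦ -3·5·36·1 = -540
  X*Y*Z ↦ 1·5·6·4 = 120
  3*X*Z**2 ↦ 3·5·1·16 = 240
  3*Y**3 ↦ 3·1·216·1 = 648
  -3*Y*Z**2 ↦ -3·1·6·16 = -288
  2*Z**3 ↦ 2·1·1·64 = 128
Sum: F(5, 6, 4) = (-250) + (150) + (-300) + (-540) + (120) + (240) + (648) + (-288) + (128) = -92.
Reducing mod 7: -92 ≡ 6 (mod 7).
Since F(a, b, c) ≡ 6 ≠ 0 (mod 7), P does NOT lie on the curve.


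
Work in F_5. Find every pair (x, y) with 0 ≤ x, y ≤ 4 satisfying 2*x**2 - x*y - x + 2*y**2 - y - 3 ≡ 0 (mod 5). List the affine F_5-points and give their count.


Affine F_5-points: {(0, 4), (1, 3), (2, 2), (3, 1), (4, 0)}; count = 5.

For each of the 25 pairs (x, y) ∈ F_5², evaluate f(x, y) mod 5. Record the zeros.
  x = 0: [0↦2, 1↦3, 2↦3, 3↦2, 4↦0]  zeros at y ∈ {4}
  x = 1: [0↦3, 1↦3, 2↦2, 3↦0, 4↦2]  zeros at y ∈ {3}
  x = 2: [0↦3, 1↦2, 2↦0, 3↦2, 4↦3]  zeros at y ∈ {2}
  x = 3: [0↦2, 1↦0, 2↦2, 3↦3, 4↦3]  zeros at y ∈ {1}
  x = 4: [0↦0, 1↦2, 2↦3, 3↦3, 4↦2]  zeros at y ∈ {0}
Collecting zeros: affine points = {(0, 4), (1, 3), (2, 2), (3, 1), (4, 0)}.
Total count |C(F_5)_aff| = 5.


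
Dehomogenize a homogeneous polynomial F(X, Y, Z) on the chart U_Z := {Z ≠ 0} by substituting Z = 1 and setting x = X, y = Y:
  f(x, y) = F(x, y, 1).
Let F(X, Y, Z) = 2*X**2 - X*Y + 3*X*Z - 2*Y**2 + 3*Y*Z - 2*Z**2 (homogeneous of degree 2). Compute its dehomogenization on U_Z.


f(x, y) = 2*x**2 - x*y + 3*x - 2*y**2 + 3*y - 2

On U_Z we set Z = 1. Each monomial c·X^i·Y^j·Z^k in F becomes c·x^i·y^j·1^k = c·x^i·y^j.
Substituting Z = 1: F(X, Y, 1) = 2*x**2 - x*y + 3*x - 2*y**2 + 3*y - 2.
Note: deg(f) ≤ deg(F) = 2; strict inequality happens when F is divisible by Z (lost terms).


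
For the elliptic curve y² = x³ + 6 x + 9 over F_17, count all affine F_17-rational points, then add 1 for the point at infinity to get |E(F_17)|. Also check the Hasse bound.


Affine points = {(0, 3), (0, 14), (1, 4), (1, 13), (8, 5), (8, 12), (10, 7), (10, 10), (14, 7), (14, 10), (16, 6), (16, 11)}; affine count = 12; |E(F_17)| = 13.

Discriminant check: Δ ∝ 4a³ + 27b² = 4·6³ + 27·9² = 4·216 + 27·81 ≡ 8 (mod 17). Nonzero ⇒ E is nonsingular.
For each x ∈ F_17, compute rhs = x³ + 6·x + 9 mod 17, then count y ∈ F_17 with y² ≡ rhs.
  x = 0: rhs = 9, matching y values: 3, 14 (2 points).
  x = 1: rhs = 16, matching y values: 4, 13 (2 points).
  x = 2: rhs = 12, matching y values: none (0 points).
  x = 3: rhs = 3, matching y values: none (0 points).
  x = 4: rhs = 12, matching y values: none (0 points).
  x = 5: rhs = 11, matching y values: none (0 points).
  x = 6: rhs = 6, matching y values: none (0 points).
  x = 7: rhs = 3, matching y values: none (0 points).
  x = 8: rhs = 8, matching y values: 5, 12 (2 points).
  x = 9: rhs = 10, matching y values: none (0 points).
  x = 10: rhs = 15, matching y values: 7, 10 (2 points).
  x = 11: rhs = 12, matching y values: none (0 points).
  x = 12: rhs = 7, matching y values: none (0 points).
  x = 13: rhs = 6, matching y values: none (0 points).
  x = 14: rhs = 15, matching y values: 7, 10 (2 points).
  x = 15: rhs = 6, matching y values: none (0 points).
  x = 16: rhs = 2, matching y values: 6, 11 (2 points).
Total affine count: 12.
Full point count |E(F_17)| = 12 + 1 = 13.
Hasse bound: |13 − (17+1)| = |-5| = 5 ≤ 2√17 ≈ 8.2462 ✓.


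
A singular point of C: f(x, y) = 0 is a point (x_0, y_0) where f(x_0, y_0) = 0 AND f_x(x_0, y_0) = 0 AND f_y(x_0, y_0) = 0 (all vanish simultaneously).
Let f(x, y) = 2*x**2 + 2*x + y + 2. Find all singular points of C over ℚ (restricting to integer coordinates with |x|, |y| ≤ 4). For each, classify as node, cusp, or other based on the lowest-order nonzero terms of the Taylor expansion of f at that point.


No singular points in the scanned grid; C is smooth there.

Compute partial derivatives:
  f_x = 4*x + 2.
  f_y = 1.
f_y = 1 is a nonzero constant, so f_y never vanishes: no point (x, y) can satisfy f = f_x = f_y = 0. In particular no (x, y) ∈ {−4, ..., 4}² is singular; the curve is smooth.


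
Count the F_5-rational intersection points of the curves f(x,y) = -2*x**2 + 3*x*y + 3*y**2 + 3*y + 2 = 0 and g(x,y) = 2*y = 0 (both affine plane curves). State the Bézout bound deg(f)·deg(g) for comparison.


Common zeros: {(1, 0), (4, 0)}; count = 2; Bézout bound = 2.

deg(f) = 2, deg(g) = 1, so Bézout bound = 2.
Scan x ∈ F_5. For each x, list the y ∈ F_5 with f(x, y) ≡ 0 and those with g(x, y) ≡ 0 (mod 5); the common zeros in that column are the intersection.
  x = 0: f ≡ 0 at y ∈ {2}; g ≡ 0 at y ∈ {0}; common: ∅.
  x = 1: f ≡ 0 at y ∈ {0, 3}; g ≡ 0 at y ∈ {0}; common: {0}.
  x = 2: f ≡ 0 at y ∈ ∅; g ≡ 0 at y ∈ {0}; common: ∅.
  x = 3: f ≡ 0 at y ∈ {2, 4}; g ≡ 0 at y ∈ {0}; common: ∅.
  x = 4: f ≡ 0 at y ∈ {0}; g ≡ 0 at y ∈ {0}; common: {0}.
Collecting: common zeros = {(1, 0), (4, 0)}, so the count is 2.
Comparison with the Bézout bound: 2 ≤ 2 = deg(f)·deg(g), as expected for curves with no common component (the bound is attained).


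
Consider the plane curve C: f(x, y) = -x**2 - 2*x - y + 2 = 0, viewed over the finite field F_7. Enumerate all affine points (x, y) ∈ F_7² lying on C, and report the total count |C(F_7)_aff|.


Affine F_7-points: {(0, 2), (1, 6), (2, 1), (3, 1), (4, 6), (5, 2), (6, 3)}; count = 7.

For each of the 49 pairs (x, y) ∈ F_7², evaluate f(x, y) mod 7. Record the zeros.
  x = 0: [0↦2, 1↦1, 2↦0, 3↦6, 4↦5, 5↦4, 6↦3]  zeros at y ∈ {2}
  x = 1: [0↦6, 1↦5, 2↦4, 3↦3, 4↦2, 5↦1, 6↦0]  zeros at y ∈ {6}
  x = 2: [0↦1, 1↦0, 2↦6, 3↦5, 4↦4, 5↦3, 6↦2]  zeros at y ∈ {1}
  x = 3: [0↦1, 1↦0, 2↦6, 3↦5, 4↦4, 5↦3, 6↦2]  zeros at y ∈ {1}
  x = 4: [0↦6, 1↦5, 2↦4, 3↦3, 4↦2, 5↦1, 6↦0]  zeros at y ∈ {6}
  x = 5: [0↦2, 1↦1, 2↦0, 3↦6, 4↦5, 5↦4, 6↦3]  zeros at y ∈ {2}
  x = 6: [0↦3, 1↦2, 2↦1, 3↦0, 4↦6, 5↦5, 6↦4]  zeros at y ∈ {3}
Collecting zeros: affine points = {(0, 2), (1, 6), (2, 1), (3, 1), (4, 6), (5, 2), (6, 3)}.
Total count |C(F_7)_aff| = 7.


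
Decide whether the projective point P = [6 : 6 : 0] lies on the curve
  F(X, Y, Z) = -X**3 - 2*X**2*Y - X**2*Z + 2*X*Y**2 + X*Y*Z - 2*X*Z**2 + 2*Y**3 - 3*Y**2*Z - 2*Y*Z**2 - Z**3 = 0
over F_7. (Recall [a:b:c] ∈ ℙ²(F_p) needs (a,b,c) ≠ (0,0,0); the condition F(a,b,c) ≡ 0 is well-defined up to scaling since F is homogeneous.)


F(6,6,0) ≡ 6 (mod 7); P is NOT on the curve.

Evaluate F(6, 6, 0) term-by-term (mod 7).
  -X**3 ↦ -1·216·1·1 = -216
  -2*X**2*Y ↦ -2·36·6·1 = -432
  -X**2*Z ↦ -1·36·1·0 = 0
  2*X*Y**2 ↦ 2·6·36·1 = 432
  X*Y*Z ↦ 1·6·6·0 = 0
  -2*X*Z**2 ↦ -2·6·1·0 = 0
  2*Y**3 ↦ 2·1·216·1 = 432
  -3*Y**2*Z ↦ -3·1·36·0 = 0
  -2*Y*Z**2 ↦ -2·1·6·0 = 0
  -Z**3 ↦ -1·1·1·0 = 0
Sum: F(6, 6, 0) = (-216) + (-432) + (0) + (432) + (0) + (0) + (432) + (0) + (0) + (0) = 216.
Reducing mod 7: 216 ≡ 6 (mod 7).
Since F(a, b, c) ≡ 6 ≠ 0 (mod 7), P does NOT lie on the curve.


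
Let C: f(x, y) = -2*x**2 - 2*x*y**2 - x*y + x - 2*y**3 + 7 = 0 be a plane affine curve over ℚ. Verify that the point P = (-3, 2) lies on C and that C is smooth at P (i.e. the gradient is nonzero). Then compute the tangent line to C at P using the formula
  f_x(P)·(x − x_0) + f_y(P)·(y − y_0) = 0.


Tangent line at P: 3*x + 3*y + 3 = 0.

Step 1: f(-3, 2) = 0, so P lies on C.
Step 2: partial derivatives
  f_x(x, y) = -4*x - 2*y**2 - y + 1, f_y(x, y) = -4*x*y - x - 6*y**2.
  f_x(P) = 3, f_y(P) = 3 (gradient nonzero, so P is smooth).
Step 3: tangent line at P: 3·(x − -3) + 3·(y − 2) = 0.
Expanding: 3*x + 3*y + 3 = 0.


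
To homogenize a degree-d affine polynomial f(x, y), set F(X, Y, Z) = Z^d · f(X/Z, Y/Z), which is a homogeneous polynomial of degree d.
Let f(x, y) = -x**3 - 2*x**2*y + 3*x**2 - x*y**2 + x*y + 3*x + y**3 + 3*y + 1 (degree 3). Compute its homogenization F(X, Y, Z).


F(X, Y, Z) = -X**3 - 2*X**2*Y + 3*X**2*Z - X*Y**2 + X*Y*Z + 3*X*Z**2 + Y**3 + 3*Y*Z**2 + Z**3

deg(f) = 3.
Substitute x = X/Z, y = Y/Z into f, then multiply by Z^3.
  monomial -1·x^3·y^0 ↦ -1·X^3·Y^0·Z^0.
  monomial -2·x^2·y^1 ↦ -2·X^2·Y^1·Z^0.
  monomial 3·x^2·y^0 ↦ 3·X^2·Y^0·Z^1.
  monomial -1·x^1·y^2 ↦ -1·X^1·Y^2·Z^0.
  monomial 1·x^1·y^1 ↦ 1·X^1·Y^1·Z^1.
  monomial 3·x^1·y^0 ↦ 3·X^1·Y^0·Z^2.
  monomial 1·x^0·y^3 ↦ 1·X^0·Y^3·Z^0.
  monomial 3·x^0·y^1 ↦ 3·X^0·Y^1·Z^2.
  monomial 1·x^0·y^0 ↦ 1·X^0·Y^0·Z^3.
Collecting: F(X, Y, Z) = -X**3 - 2*X**2*Y + 3*X**2*Z - X*Y**2 + X*Y*Z + 3*X*Z**2 + Y**3 + 3*Y*Z**2 + Z**3.


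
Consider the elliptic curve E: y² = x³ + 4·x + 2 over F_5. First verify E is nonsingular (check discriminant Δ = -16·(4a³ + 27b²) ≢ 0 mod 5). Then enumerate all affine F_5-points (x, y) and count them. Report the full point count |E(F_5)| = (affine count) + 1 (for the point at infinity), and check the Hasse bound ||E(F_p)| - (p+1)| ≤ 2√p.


Affine points = {(3, 1), (3, 4)}; affine count = 2; |E(F_5)| = 3.

Discriminant check: Δ ∝ 4a³ + 27b² = 4·4³ + 27·2² = 4·64 + 27·4 ≡ 4 (mod 5). Nonzero ⇒ E is nonsingular.
For each x ∈ F_5, compute rhs = x³ + 4·x + 2 mod 5, then count y ∈ F_5 with y² ≡ rhs.
  x = 0: rhs = 2, matching y values: none (0 points).
  x = 1: rhs = 2, matching y values: none (0 points).
  x = 2: rhs = 3, matching y values: none (0 points).
  x = 3: rhs = 1, matching y values: 1, 4 (2 points).
  x = 4: rhs = 2, matching y values: none (0 points).
Total affine count: 2.
Full point count |E(F_5)| = 2 + 1 = 3.
Hasse bound: |3 − (5+1)| = |-3| = 3 ≤ 2√5 ≈ 4.4721 ✓.


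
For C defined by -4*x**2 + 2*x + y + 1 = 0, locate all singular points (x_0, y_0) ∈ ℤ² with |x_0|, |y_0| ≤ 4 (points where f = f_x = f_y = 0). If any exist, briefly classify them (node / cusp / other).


No singular points in the scanned grid; C is smooth there.

Compute partial derivatives:
  f_x = 2 - 8*x.
  f_y = 1.
f_y = 1 is a nonzero constant, so f_y never vanishes: no point (x, y) can satisfy f = f_x = f_y = 0. In particular no (x, y) ∈ {−4, ..., 4}² is singular; the curve is smooth.


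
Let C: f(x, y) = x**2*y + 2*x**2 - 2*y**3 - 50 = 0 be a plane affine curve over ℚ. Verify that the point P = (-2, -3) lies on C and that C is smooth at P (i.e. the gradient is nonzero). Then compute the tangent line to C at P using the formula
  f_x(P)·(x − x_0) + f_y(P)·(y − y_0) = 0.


Tangent line at P: 4*x - 50*y - 142 = 0.

Step 1: f(-2, -3) = 0, so P lies on C.
Step 2: partial derivatives
  f_x(x, y) = 2*x*y + 4*x, f_y(x, y) = x**2 - 6*y**2.
  f_x(P) = 4, f_y(P) = -50 (gradient nonzero, so P is smooth).
Step 3: tangent line at P: 4·(x − -2) + -50·(y − -3) = 0.
Expanding: 4*x - 50*y - 142 = 0.


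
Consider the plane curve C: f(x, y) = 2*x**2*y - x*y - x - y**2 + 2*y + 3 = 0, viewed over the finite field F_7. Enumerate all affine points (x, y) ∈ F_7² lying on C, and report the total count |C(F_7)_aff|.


Affine F_7-points: {(0, 3), (0, 6), (3, 0), (3, 3), (4, 1)}; count = 5.

For each of the 49 pairs (x, y) ∈ F_7², evaluate f(x, y) mod 7. Record the zeros.
  x = 0: [0↦3, 1↦4, 2↦3, 3↦0, 4↦2, 5↦2, 6↦0]  zeros at y ∈ {3, 6}
  x = 1: [0↦2, 1↦4, 2↦4, 3↦2, 4↦5, 5↦6, 6↦5]  zeros at y ∈ ∅
  x = 2: [0↦1, 1↦1, 2↦6, 3↦2, 4↦3, 5↦2, 6↦6]  zeros at y ∈ ∅
  x = 3: [0↦0, 1↦2, 2↦2, 3↦0, 4↦3, 5↦4, 6↦3]  zeros at y ∈ {0, 3}
  x = 4: [0↦6, 1↦0, 2↦6, 3↦3, 4↦5, 5↦5, 6↦3]  zeros at y ∈ {1}
  x = 5: [0↦5, 1↦2, 2↦4, 3↦4, 4↦2, 5↦5, 6↦6]  zeros at y ∈ ∅
  x = 6: [0↦4, 1↦1, 2↦3, 3↦3, 4↦1, 5↦4, 6↦5]  zeros at y ∈ ∅
Collecting zeros: affine points = {(0, 3), (0, 6), (3, 0), (3, 3), (4, 1)}.
Total count |C(F_7)_aff| = 5.


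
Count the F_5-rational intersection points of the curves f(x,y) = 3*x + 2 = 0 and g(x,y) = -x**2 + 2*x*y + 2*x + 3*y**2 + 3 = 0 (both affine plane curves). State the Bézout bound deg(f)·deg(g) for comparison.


Common zeros: {(1, 2), (1, 4)}; count = 2; Bézout bound = 2.

deg(f) = 1, deg(g) = 2, so Bézout bound = 2.
Scan x ∈ F_5. For each x, list the y ∈ F_5 with f(x, y) ≡ 0 and those with g(x, y) ≡ 0 (mod 5); the common zeros in that column are the intersection.
  x = 0: f ≡ 0 at y ∈ ∅; g ≡ 0 at y ∈ {2, 3}; common: ∅.
  x = 1: f ≡ 0 at y ∈ {0, 1, 2, 3, 4}; g ≡ 0 at y ∈ {2, 4}; common: {2, 4}.
  x = 2: f ≡ 0 at y ∈ ∅; g ≡ 0 at y ∈ {1}; common: ∅.
  x = 3: f ≡ 0 at y ∈ ∅; g ≡ 0 at y ∈ {0, 3}; common: ∅.
  x = 4: f ≡ 0 at y ∈ ∅; g ≡ 0 at y ∈ {0, 4}; common: ∅.
Collecting: common zeros = {(1, 2), (1, 4)}, so the count is 2.
Comparison with the Bézout bound: 2 ≤ 2 = deg(f)·deg(g), as expected for curves with no common component (the bound is attained).


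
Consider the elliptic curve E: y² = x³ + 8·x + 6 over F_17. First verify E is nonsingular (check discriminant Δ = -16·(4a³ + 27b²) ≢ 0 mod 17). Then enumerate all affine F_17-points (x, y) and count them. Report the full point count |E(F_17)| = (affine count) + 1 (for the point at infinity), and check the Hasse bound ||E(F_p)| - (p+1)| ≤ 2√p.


Affine points = {(1, 7), (1, 10), (2, 8), (2, 9), (4, 0), (5, 1), (5, 16), (6, 7), (6, 10), (8, 2), (8, 15), (9, 5), (9, 12), (10, 7), (10, 10), (15, 4), (15, 13)}; affine count = 17; |E(F_17)| = 18.

Discriminant check: Δ ∝ 4a³ + 27b² = 4·8³ + 27·6² = 4·512 + 27·36 ≡ 11 (mod 17). Nonzero ⇒ E is nonsingular.
For each x ∈ F_17, compute rhs = x³ + 8·x + 6 mod 17, then count y ∈ F_17 with y² ≡ rhs.
  x = 0: rhs = 6, matching y values: none (0 points).
  x = 1: rhs = 15, matching y values: 7, 10 (2 points).
  x = 2: rhs = 13, matching y values: 8, 9 (2 points).
  x = 3: rhs = 6, matching y values: none (0 points).
  x = 4: rhs = 0, matching y values: 0 (1 points).
  x = 5: rhs = 1, matching y values: 1, 16 (2 points).
  x = 6: rhs = 15, matching y values: 7, 10 (2 points).
  x = 7: rhs = 14, matching y values: none (0 points).
  x = 8: rhs = 4, matching y values: 2, 15 (2 points).
  x = 9: rhs = 8, matching y values: 5, 12 (2 points).
  x = 10: rhs = 15, matching y values: 7, 10 (2 points).
  x = 11: rhs = 14, matching y values: none (0 points).
  x = 12: rhs = 11, matching y values: none (0 points).
  x = 13: rhs = 12, matching y values: none (0 points).
  x = 14: rhs = 6, matching y values: none (0 points).
  x = 15: rhs = 16, matching y values: 4, 13 (2 points).
  x = 16: rhs = 14, matching y values: none (0 points).
Total affine count: 17.
Full point count |E(F_17)| = 17 + 1 = 18.
Hasse bound: |18 − (17+1)| = |0| = 0 ≤ 2√17 ≈ 8.2462 ✓.


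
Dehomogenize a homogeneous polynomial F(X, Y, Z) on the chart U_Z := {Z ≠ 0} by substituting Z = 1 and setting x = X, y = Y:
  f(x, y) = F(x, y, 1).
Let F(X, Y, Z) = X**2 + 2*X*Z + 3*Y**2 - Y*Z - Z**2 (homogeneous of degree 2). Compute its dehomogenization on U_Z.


f(x, y) = x**2 + 2*x + 3*y**2 - y - 1

On U_Z we set Z = 1. Each monomial c·X^i·Y^j·Z^k in F becomes c·x^i·y^j·1^k = c·x^i·y^j.
Substituting Z = 1: F(X, Y, 1) = x**2 + 2*x + 3*y**2 - y - 1.
Note: deg(f) ≤ deg(F) = 2; strict inequality happens when F is divisible by Z (lost terms).


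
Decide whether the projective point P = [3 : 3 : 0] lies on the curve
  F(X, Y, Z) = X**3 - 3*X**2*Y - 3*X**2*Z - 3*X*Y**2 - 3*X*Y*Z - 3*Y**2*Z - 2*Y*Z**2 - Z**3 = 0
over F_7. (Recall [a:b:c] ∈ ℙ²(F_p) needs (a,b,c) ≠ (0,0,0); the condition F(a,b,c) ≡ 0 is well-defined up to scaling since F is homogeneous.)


F(3,3,0) ≡ 5 (mod 7); P is NOT on the curve.

Evaluate F(3, 3, 0) term-by-term (mod 7).
  X**3 ↦ 1·27·1·1 = 27
  -3*X**2*Y ↦ -3·9·3·1 = -81
  -3*X**2*Z ↦ -3·9·1·0 = 0
  -3*X*Y**2 ↦ -3·3·9·1 = -81
  -3*X*Y*Z ↦ -3·3·3·0 = 0
  -3*Y**2*Z ↦ -3·1·9·0 = 0
  -2*Y*Z**2 ↦ -2·1·3·0 = 0
  -Z**3 ↦ -1·1·1·0 = 0
Sum: F(3, 3, 0) = (27) + (-81) + (0) + (-81) + (0) + (0) + (0) + (0) = -135.
Reducing mod 7: -135 ≡ 5 (mod 7).
Since F(a, b, c) ≡ 5 ≠ 0 (mod 7), P does NOT lie on the curve.


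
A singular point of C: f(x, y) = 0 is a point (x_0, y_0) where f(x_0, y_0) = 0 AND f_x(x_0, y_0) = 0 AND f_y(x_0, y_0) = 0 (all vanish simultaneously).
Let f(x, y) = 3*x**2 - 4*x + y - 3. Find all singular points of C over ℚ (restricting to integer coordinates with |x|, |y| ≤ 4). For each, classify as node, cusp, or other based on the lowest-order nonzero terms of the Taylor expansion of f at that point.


No singular points in the scanned grid; C is smooth there.

Compute partial derivatives:
  f_x = 6*x - 4.
  f_y = 1.
f_y = 1 is a nonzero constant, so f_y never vanishes: no point (x, y) can satisfy f = f_x = f_y = 0. In particular no (x, y) ∈ {−4, ..., 4}² is singular; the curve is smooth.


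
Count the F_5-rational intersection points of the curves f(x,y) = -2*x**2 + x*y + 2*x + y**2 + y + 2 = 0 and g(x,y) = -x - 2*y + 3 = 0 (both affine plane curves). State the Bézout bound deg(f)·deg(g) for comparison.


Common zeros: {(1, 1), (3, 0)}; count = 2; Bézout bound = 2.

deg(f) = 2, deg(g) = 1, so Bézout bound = 2.
Scan x ∈ F_5. For each x, list the y ∈ F_5 with f(x, y) ≡ 0 and those with g(x, y) ≡ 0 (mod 5); the common zeros in that column are the intersection.
  x = 0: f ≡ 0 at y ∈ ∅; g ≡ 0 at y ∈ {4}; common: ∅.
  x = 1: f ≡ 0 at y ∈ {1, 2}; g ≡ 0 at y ∈ {1}; common: {1}.
  x = 2: f ≡ 0 at y ∈ ∅; g ≡ 0 at y ∈ {3}; common: ∅.
  x = 3: f ≡ 0 at y ∈ {0, 1}; g ≡ 0 at y ∈ {0}; common: {0}.
  x = 4: f ≡ 0 at y ∈ ∅; g ≡ 0 at y ∈ {2}; common: ∅.
Collecting: common zeros = {(1, 1), (3, 0)}, so the count is 2.
Comparison with the Bézout bound: 2 ≤ 2 = deg(f)·deg(g), as expected for curves with no common component (the bound is attained).


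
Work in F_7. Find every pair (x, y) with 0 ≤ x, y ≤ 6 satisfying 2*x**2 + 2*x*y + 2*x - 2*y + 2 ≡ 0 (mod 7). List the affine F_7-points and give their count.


Affine F_7-points: {(0, 1), (2, 0), (3, 4), (4, 0), (5, 1), (6, 4)}; count = 6.

For each of the 49 pairs (x, y) ∈ F_7², evaluate f(x, y) mod 7. Record the zeros.
  x = 0: [0↦2, 1↦0, 2↦5, 3↦3, 4↦1, 5↦6, 6↦4]  zeros at y ∈ {1}
  x = 1: [0↦6, 1↦6, 2↦6, 3↦6, 4↦6, 5↦6, 6↦6]  zeros at y ∈ ∅
  x = 2: [0↦0, 1↦2, 2↦4, 3↦6, 4↦1, 5↦3, 6↦5]  zeros at y ∈ {0}
  x = 3: [0↦5, 1↦2, 2↦6, 3↦3, 4↦0, 5↦4, 6↦1]  zeros at y ∈ {4}
  x = 4: [0↦0, 1↦6, 2↦5, 3↦4, 4↦3, 5↦2, 6↦1]  zeros at y ∈ {0}
  x = 5: [0↦6, 1↦0, 2↦1, 3↦2, 4↦3, 5↦4, 6↦5]  zeros at y ∈ {1}
  x = 6: [0↦2, 1↦5, 2↦1, 3↦4, 4↦0, 5↦3, 6↦6]  zeros at y ∈ {4}
Collecting zeros: affine points = {(0, 1), (2, 0), (3, 4), (4, 0), (5, 1), (6, 4)}.
Total count |C(F_7)_aff| = 6.


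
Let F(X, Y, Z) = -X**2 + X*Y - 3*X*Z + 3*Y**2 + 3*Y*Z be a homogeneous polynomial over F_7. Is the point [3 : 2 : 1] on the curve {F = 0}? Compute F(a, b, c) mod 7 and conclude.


F(3,2,1) ≡ 6 (mod 7); P is NOT on the curve.

Evaluate F(3, 2, 1) term-by-term (mod 7).
  -X**2 ↦ -1·9·1·1 = -9
  X*Y ↦ 1·3·2·1 = 6
  -3*X*Z ↦ -3·3·1·1 = -9
  3*Y**2 ↦ 3·1·4·1 = 12
  3*Y*Z ↦ 3·1·2·1 = 6
Sum: F(3, 2, 1) = (-9) + (6) + (-9) + (12) + (6) = 6.
Reducing mod 7: 6 ≡ 6 (mod 7).
Since F(a, b, c) ≡ 6 ≠ 0 (mod 7), P does NOT lie on the curve.


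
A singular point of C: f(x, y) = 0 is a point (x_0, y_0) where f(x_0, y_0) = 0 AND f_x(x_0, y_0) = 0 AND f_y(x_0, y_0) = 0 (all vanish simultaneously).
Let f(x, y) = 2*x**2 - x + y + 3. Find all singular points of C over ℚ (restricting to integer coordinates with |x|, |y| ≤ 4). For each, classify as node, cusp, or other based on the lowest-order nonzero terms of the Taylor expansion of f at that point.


No singular points in the scanned grid; C is smooth there.

Compute partial derivatives:
  f_x = 4*x - 1.
  f_y = 1.
f_y = 1 is a nonzero constant, so f_y never vanishes: no point (x, y) can satisfy f = f_x = f_y = 0. In particular no (x, y) ∈ {−4, ..., 4}² is singular; the curve is smooth.


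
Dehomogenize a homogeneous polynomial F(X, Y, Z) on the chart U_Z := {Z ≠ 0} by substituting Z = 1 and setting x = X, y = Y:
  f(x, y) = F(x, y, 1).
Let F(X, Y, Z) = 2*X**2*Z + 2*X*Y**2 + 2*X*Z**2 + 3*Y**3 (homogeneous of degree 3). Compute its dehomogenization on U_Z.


f(x, y) = 2*x**2 + 2*x*y**2 + 2*x + 3*y**3

On U_Z we set Z = 1. Each monomial c·X^i·Y^j·Z^k in F becomes c·x^i·y^j·1^k = c·x^i·y^j.
Substituting Z = 1: F(X, Y, 1) = 2*x**2 + 2*x*y**2 + 2*x + 3*y**3.
Note: deg(f) ≤ deg(F) = 3; strict inequality happens when F is divisible by Z (lost terms).


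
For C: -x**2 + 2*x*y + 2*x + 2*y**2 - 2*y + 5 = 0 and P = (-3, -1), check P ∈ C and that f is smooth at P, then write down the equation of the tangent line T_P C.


Tangent line at P: 6*x - 12*y + 6 = 0.

Step 1: f(-3, -1) = 0, so P lies on C.
Step 2: partial derivatives
  f_x(x, y) = -2*x + 2*y + 2, f_y(x, y) = 2*x + 4*y - 2.
  f_x(P) = 6, f_y(P) = -12 (gradient nonzero, so P is smooth).
Step 3: tangent line at P: 6·(x − -3) + -12·(y − -1) = 0.
Expanding: 6*x - 12*y + 6 = 0.


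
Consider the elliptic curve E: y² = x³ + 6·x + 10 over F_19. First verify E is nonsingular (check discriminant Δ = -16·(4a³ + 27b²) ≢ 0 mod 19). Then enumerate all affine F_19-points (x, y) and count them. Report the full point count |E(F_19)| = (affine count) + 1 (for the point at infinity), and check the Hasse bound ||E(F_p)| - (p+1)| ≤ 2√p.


Affine points = {(1, 6), (1, 13), (2, 7), (2, 12), (3, 6), (3, 13), (8, 0), (10, 5), (10, 14), (11, 1), (11, 18), (12, 9), (12, 10), (13, 9), (13, 10), (14, 8), (14, 11), (15, 6), (15, 13), (17, 3), (17, 16)}; affine count = 21; |E(F_19)| = 22.

Discriminant check: Δ ∝ 4a³ + 27b² = 4·6³ + 27·10² = 4·216 + 27·100 ≡ 11 (mod 19). Nonzero ⇒ E is nonsingular.
For each x ∈ F_19, compute rhs = x³ + 6·x + 10 mod 19, then count y ∈ F_19 with y² ≡ rhs.
  x = 0: rhs = 10, matching y values: none (0 points).
  x = 1: rhs = 17, matching y values: 6, 13 (2 points).
  x = 2: rhs = 11, matching y values: 7, 12 (2 points).
  x = 3: rhs = 17, matching y values: 6, 13 (2 points).
  x = 4: rhs = 3, matching y values: none (0 points).
  x = 5: rhs = 13, matching y values: none (0 points).
  x = 6: rhs = 15, matching y values: none (0 points).
  x = 7: rhs = 15, matching y values: none (0 points).
  x = 8: rhs = 0, matching y values: 0 (1 points).
  x = 9: rhs = 14, matching y values: none (0 points).
  x = 10: rhs = 6, matching y values: 5, 14 (2 points).
  x = 11: rhs = 1, matching y values: 1, 18 (2 points).
  x = 12: rhs = 5, matching y values: 9, 10 (2 points).
  x = 13: rhs = 5, matching y values: 9, 10 (2 points).
  x = 14: rhs = 7, matching y values: 8, 11 (2 points).
  x = 15: rhs = 17, matching y values: 6, 13 (2 points).
  x = 16: rhs = 3, matching y values: none (0 points).
  x = 17: rhs = 9, matching y values: 3, 16 (2 points).
  x = 18: rhs = 3, matching y values: none (0 points).
Total affine count: 21.
Full point count |E(F_19)| = 21 + 1 = 22.
Hasse bound: |22 − (19+1)| = |2| = 2 ≤ 2√19 ≈ 8.7178 ✓.


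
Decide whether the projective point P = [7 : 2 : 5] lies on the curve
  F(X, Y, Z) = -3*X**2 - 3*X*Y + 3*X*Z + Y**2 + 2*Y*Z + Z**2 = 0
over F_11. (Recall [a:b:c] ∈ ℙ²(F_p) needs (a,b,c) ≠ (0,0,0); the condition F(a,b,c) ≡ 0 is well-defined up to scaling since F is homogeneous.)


F(7,2,5) ≡ 9 (mod 11); P is NOT on the curve.

Evaluate F(7, 2, 5) term-by-term (mod 11).
  -3*X**2 ↦ -3·49·1·1 = -147
  -3*X*Y ↦ -3·7·2·1 = -42
  3*X*Z ↦ 3·7·1·5 = 105
  Y**2 ↦ 1·1·4·1 = 4
  2*Y*Z ↦ 2·1·2·5 = 20
  Z**2 ↦ 1·1·1·25 = 25
Sum: F(7, 2, 5) = (-147) + (-42) + (105) + (4) + (20) + (25) = -35.
Reducing mod 11: -35 ≡ 9 (mod 11).
Since F(a, b, c) ≡ 9 ≠ 0 (mod 11), P does NOT lie on the curve.


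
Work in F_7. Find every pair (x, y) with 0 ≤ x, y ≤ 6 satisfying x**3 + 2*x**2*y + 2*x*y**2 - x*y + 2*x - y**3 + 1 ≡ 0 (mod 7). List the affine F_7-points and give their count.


Affine F_7-points: {(0, 1), (0, 2), (0, 4), (3, 4)}; count = 4.

For each of the 49 pairs (x, y) ∈ F_7², evaluate f(x, y) mod 7. Record the zeros.
  x = 0: [0↦1, 1↦0, 2↦0, 3↦2, 4↦0, 5↦2, 6↦2]  zeros at y ∈ {1, 2, 4}
  x = 1: [0↦4, 1↦6, 2↦6, 3↦5, 4↦4, 5↦4, 6↦6]  zeros at y ∈ ∅
  x = 2: [0↦6, 1↦1, 2↦5, 3↦5, 4↦2, 5↦4, 6↦5]  zeros at y ∈ ∅
  x = 3: [0↦6, 1↦5, 2↦3, 3↦1, 4↦0, 5↦1, 6↦5]  zeros at y ∈ {4}
  x = 4: [0↦3, 1↦3, 2↦6, 3↦6, 4↦4, 5↦1, 6↦5]  zeros at y ∈ ∅
  x = 5: [0↦3, 1↦1, 2↦6, 3↦5, 4↦6, 5↦3, 6↦4]  zeros at y ∈ ∅
  x = 6: [0↦5, 1↦5, 2↦2, 3↦4, 4↦5, 5↦6, 6↦1]  zeros at y ∈ ∅
Collecting zeros: affine points = {(0, 1), (0, 2), (0, 4), (3, 4)}.
Total count |C(F_7)_aff| = 4.


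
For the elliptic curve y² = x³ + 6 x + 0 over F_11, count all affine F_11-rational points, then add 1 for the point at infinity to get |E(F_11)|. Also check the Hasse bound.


Affine points = {(0, 0), (2, 3), (2, 8), (3, 1), (3, 10), (4, 0), (5, 1), (5, 10), (7, 0), (10, 2), (10, 9)}; affine count = 11; |E(F_11)| = 12.

Discriminant check: Δ ∝ 4a³ + 27b² = 4·6³ + 27·0² = 4·216 + 27·0 ≡ 6 (mod 11). Nonzero ⇒ E is nonsingular.
For each x ∈ F_11, compute rhs = x³ + 6·x + 0 mod 11, then count y ∈ F_11 with y² ≡ rhs.
  x = 0: rhs = 0, matching y values: 0 (1 points).
  x = 1: rhs = 7, matching y values: none (0 points).
  x = 2: rhs = 9, matching y values: 3, 8 (2 points).
  x = 3: rhs = 1, matching y values: 1, 10 (2 points).
  x = 4: rhs = 0, matching y values: 0 (1 points).
  x = 5: rhs = 1, matching y values: 1, 10 (2 points).
  x = 6: rhs = 10, matching y values: none (0 points).
  x = 7: rhs = 0, matching y values: 0 (1 points).
  x = 8: rhs = 10, matching y values: none (0 points).
  x = 9: rhs = 2, matching y values: none (0 points).
  x = 10: rhs = 4, matching y values: 2, 9 (2 points).
Total affine count: 11.
Full point count |E(F_11)| = 11 + 1 = 12.
Hasse bound: |12 − (11+1)| = |0| = 0 ≤ 2√11 ≈ 6.6332 ✓.


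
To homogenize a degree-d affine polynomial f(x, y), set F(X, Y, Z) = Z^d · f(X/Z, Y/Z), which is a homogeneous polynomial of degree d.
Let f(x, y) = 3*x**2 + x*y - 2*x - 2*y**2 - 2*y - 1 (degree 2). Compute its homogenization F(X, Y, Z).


F(X, Y, Z) = 3*X**2 + X*Y - 2*X*Z - 2*Y**2 - 2*Y*Z - Z**2

deg(f) = 2.
Substitute x = X/Z, y = Y/Z into f, then multiply by Z^2.
  monomial 3·x^2·y^0 ↦ 3·X^2·Y^0·Z^0.
  monomial 1·x^1·y^1 ↦ 1·X^1·Y^1·Z^0.
  monomial -2·x^1·y^0 ↦ -2·X^1·Y^0·Z^1.
  monomial -2·x^0·y^2 ↦ -2·X^0·Y^2·Z^0.
  monomial -2·x^0·y^1 ↦ -2·X^0·Y^1·Z^1.
  monomial -1·x^0·y^0 ↦ -1·X^0·Y^0·Z^2.
Collecting: F(X, Y, Z) = 3*X**2 + X*Y - 2*X*Z - 2*Y**2 - 2*Y*Z - Z**2.


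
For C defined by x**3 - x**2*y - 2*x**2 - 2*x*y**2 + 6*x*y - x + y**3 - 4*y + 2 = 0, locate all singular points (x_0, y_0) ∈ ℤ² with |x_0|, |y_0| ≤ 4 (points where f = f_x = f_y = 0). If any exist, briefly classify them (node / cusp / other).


Singular points: {(1, 1)}; classification: cusp.

Compute partial derivatives:
  f_x = 3*x**2 - 2*x*y - 4*x - 2*y**2 + 6*y - 1.
  f_y = -x**2 - 4*x*y + 6*x + 3*y**2 - 4.
Scan x_0 ∈ {−4, ..., 4}. For each x_0, f_y(x_0, y) is a polynomial in y; find its integer roots y ∈ {−4, ..., 4}, then test f_x and f at those candidates.
  x = -4: f_y(-4, y) = 3*y**2 + 16*y - 44; vanishes at y ∈ {2}. (-4, 2): f_x = 83 ≠ 0.
  x = -3: f_y(-3, y) = 3*y**2 + 12*y - 31; no integer root y with |y| ≤ 4.
  x = -2: f_y(-2, y) = 3*y**2 + 8*y - 20; no integer root y with |y| ≤ 4.
  x = -1: f_y(-1, y) = 3*y**2 + 4*y - 11; no integer root y with |y| ≤ 4.
  x = 0: f_y(0, y) = 3*y**2 - 4; no integer root y with |y| ≤ 4.
  x = 1: f_y(1, y) = 3*y**2 - 4*y + 1; vanishes at y ∈ {1}. (1, 1): f_x = 0, f = 0 — SINGULAR.
  x = 2: f_y(2, y) = 3*y**2 - 8*y + 4; vanishes at y ∈ {2}. (2, 2): f_x = -1 ≠ 0.
  x = 3: f_y(3, y) = 3*y**2 - 12*y + 5; no integer root y with |y| ≤ 4.
  x = 4: f_y(4, y) = 3*y**2 - 16*y + 4; no integer root y with |y| ≤ 4.
Only singular point on the grid: (1, 1).
Classify: substitute x = 1 + u, y = 1 + v and expand: f = u**3 - u**2*v - 2*u*v**2 + v**3 + v**2.
No constant or linear terms (consistent with a singular point). Quadratic part: v**2. Cubic part: u**3 - u**2*v - 2*u*v**2 + v**3.
The quadratic part v**2 is a perfect square, so there is a single (double) tangent line v = 0, i.e. y = 1. Restricting the cubic part to that line (v = 0) leaves u**3 ≠ 0, so f is not divisible by v and the branch is v² ≈ -u**3 to lowest order — this is a cusp.
Classification: cusp.


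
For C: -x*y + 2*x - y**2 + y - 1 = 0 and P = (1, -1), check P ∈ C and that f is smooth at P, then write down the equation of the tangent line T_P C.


Tangent line at P: 3*x + 2*y - 1 = 0.

Step 1: f(1, -1) = 0, so P lies on C.
Step 2: partial derivatives
  f_x(x, y) = 2 - y, f_y(x, y) = -x - 2*y + 1.
  f_x(P) = 3, f_y(P) = 2 (gradient nonzero, so P is smooth).
Step 3: tangent line at P: 3·(x − 1) + 2·(y − -1) = 0.
Expanding: 3*x + 2*y - 1 = 0.


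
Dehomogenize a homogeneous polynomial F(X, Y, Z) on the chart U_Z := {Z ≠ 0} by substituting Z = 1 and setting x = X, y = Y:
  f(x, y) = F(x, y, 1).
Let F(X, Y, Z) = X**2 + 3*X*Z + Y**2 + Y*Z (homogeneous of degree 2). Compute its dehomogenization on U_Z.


f(x, y) = x**2 + 3*x + y**2 + y

On U_Z we set Z = 1. Each monomial c·X^i·Y^j·Z^k in F becomes c·x^i·y^j·1^k = c·x^i·y^j.
Substituting Z = 1: F(X, Y, 1) = x**2 + 3*x + y**2 + y.
Note: deg(f) ≤ deg(F) = 2; strict inequality happens when F is divisible by Z (lost terms).


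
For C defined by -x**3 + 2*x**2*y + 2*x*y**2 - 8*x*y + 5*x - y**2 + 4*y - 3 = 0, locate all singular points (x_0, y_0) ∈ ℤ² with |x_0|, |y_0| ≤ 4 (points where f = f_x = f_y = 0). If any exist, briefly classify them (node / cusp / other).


Singular points: {(1, 1)}; classification: node.

Compute partial derivatives:
  f_x = -3*x**2 + 4*x*y + 2*y**2 - 8*y + 5.
  f_y = 2*x**2 + 4*x*y - 8*x - 2*y + 4.
Scan x_0 ∈ {−4, ..., 4}. For each x_0, f_y(x_0, y) is a polynomial in y; find its integer roots y ∈ {−4, ..., 4}, then test f_x and f at those candidates.
  x = -4: f_y(-4, y) = 68 - 18*y; no integer root y with |y| ≤ 4.
  x = -3: f_y(-3, y) = 46 - 14*y; no integer root y with |y| ≤ 4.
  x = -2: f_y(-2, y) = 28 - 10*y; no integer root y with |y| ≤ 4.
  x = -1: f_y(-1, y) = 14 - 6*y; no integer root y with |y| ≤ 4.
  x = 0: f_y(0, y) = 4 - 2*y; vanishes at y ∈ {2}. (0, 2): f_x = -3 ≠ 0.
  x = 1: f_y(1, y) = 2*y - 2; vanishes at y ∈ {1}. (1, 1): f_x = 0, f = 0 — SINGULAR.
  x = 2: f_y(2, y) = 6*y - 4; no integer root y with |y| ≤ 4.
  x = 3: f_y(3, y) = 10*y - 2; no integer root y with |y| ≤ 4.
  x = 4: f_y(4, y) = 14*y + 4; no integer root y with |y| ≤ 4.
Only singular point on the grid: (1, 1).
Classify: substitute x = 1 + u, y = 1 + v and expand: f = -u**3 + 2*u**2*v - u**2 + 2*u*v**2 + v**2.
No constant or linear terms (consistent with a singular point). Quadratic part: -u**2 + v**2. Cubic part: -u**3 + 2*u**2*v + 2*u*v**2.
The quadratic part v**2 - u**2 = (v − u)(v + u) splits into two distinct linear factors, so there are two distinct tangent lines y − 1 = ±(x − 1) — this is a node (ordinary double point).
Classification: node.


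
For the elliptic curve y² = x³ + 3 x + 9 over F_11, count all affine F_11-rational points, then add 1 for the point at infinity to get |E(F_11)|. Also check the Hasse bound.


Affine points = {(0, 3), (0, 8), (2, 1), (2, 10), (3, 1), (3, 10), (6, 1), (6, 10), (10, 4), (10, 7)}; affine count = 10; |E(F_11)| = 11.

Discriminant check: Δ ∝ 4a³ + 27b² = 4·3³ + 27·9² = 4·27 + 27·81 ≡ 7 (mod 11). Nonzero ⇒ E is nonsingular.
For each x ∈ F_11, compute rhs = x³ + 3·x + 9 mod 11, then count y ∈ F_11 with y² ≡ rhs.
  x = 0: rhs = 9, matching y values: 3, 8 (2 points).
  x = 1: rhs = 2, matching y values: none (0 points).
  x = 2: rhs = 1, matching y values: 1, 10 (2 points).
  x = 3: rhs = 1, matching y values: 1, 10 (2 points).
  x = 4: rhs = 8, matching y values: none (0 points).
  x = 5: rhs = 6, matching y values: none (0 points).
  x = 6: rhs = 1, matching y values: 1, 10 (2 points).
  x = 7: rhs = 10, matching y values: none (0 points).
  x = 8: rhs = 6, matching y values: none (0 points).
  x = 9: rhs = 6, matching y values: none (0 points).
  x = 10: rhs = 5, matching y values: 4, 7 (2 points).
Total affine count: 10.
Full point count |E(F_11)| = 10 + 1 = 11.
Hasse bound: |11 − (11+1)| = |-1| = 1 ≤ 2√11 ≈ 6.6332 ✓.


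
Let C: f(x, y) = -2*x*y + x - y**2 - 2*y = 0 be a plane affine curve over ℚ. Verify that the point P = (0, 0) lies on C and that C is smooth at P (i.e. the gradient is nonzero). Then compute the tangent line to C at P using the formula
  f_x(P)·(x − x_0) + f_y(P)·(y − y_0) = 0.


Tangent line at P: x - 2*y = 0.

Step 1: f(0, 0) = 0, so P lies on C.
Step 2: partial derivatives
  f_x(x, y) = 1 - 2*y, f_y(x, y) = -2*x - 2*y - 2.
  f_x(P) = 1, f_y(P) = -2 (gradient nonzero, so P is smooth).
Step 3: tangent line at P: 1·(x − 0) + -2·(y − 0) = 0.
Expanding: x - 2*y = 0.


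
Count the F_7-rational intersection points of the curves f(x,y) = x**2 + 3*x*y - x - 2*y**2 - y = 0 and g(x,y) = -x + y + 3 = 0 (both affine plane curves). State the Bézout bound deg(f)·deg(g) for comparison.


Common zeros: {(4, 1), (6, 3)}; count = 2; Bézout bound = 2.

deg(f) = 2, deg(g) = 1, so Bézout bound = 2.
Scan x ∈ F_7. For each x, list the y ∈ F_7 with f(x, y) ≡ 0 and those with g(x, y) ≡ 0 (mod 7); the common zeros in that column are the intersection.
  x = 0: f ≡ 0 at y ∈ {0, 3}; g ≡ 0 at y ∈ {4}; common: ∅.
  x = 1: f ≡ 0 at y ∈ {0, 1}; g ≡ 0 at y ∈ {5}; common: ∅.
  x = 2: f ≡ 0 at y ∈ ∅; g ≡ 0 at y ∈ {6}; common: ∅.
  x = 3: f ≡ 0 at y ∈ {2}; g ≡ 0 at y ∈ {0}; common: ∅.
  x = 4: f ≡ 0 at y ∈ {1}; g ≡ 0 at y ∈ {1}; common: {1}.
  x = 5: f ≡ 0 at y ∈ ∅; g ≡ 0 at y ∈ {2}; common: ∅.
  x = 6: f ≡ 0 at y ∈ {2, 3}; g ≡ 0 at y ∈ {3}; common: {3}.
Collecting: common zeros = {(4, 1), (6, 3)}, so the count is 2.
Comparison with the Bézout bound: 2 ≤ 2 = deg(f)·deg(g), as expected for curves with no common component (the bound is attained).


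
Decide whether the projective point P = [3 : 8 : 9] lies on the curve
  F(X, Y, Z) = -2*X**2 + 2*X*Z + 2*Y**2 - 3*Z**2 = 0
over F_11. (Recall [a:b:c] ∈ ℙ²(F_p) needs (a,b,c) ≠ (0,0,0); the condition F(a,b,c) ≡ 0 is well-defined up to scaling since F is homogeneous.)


F(3,8,9) ≡ 9 (mod 11); P is NOT on the curve.

Evaluate F(3, 8, 9) term-by-term (mod 11).
  -2*X**2 ↦ -2·9·1·1 = -18
  2*X*Z ↦ 2·3·1·9 = 54
  2*Y**2 ↦ 2·1·64·1 = 128
  -3*Z**2 ↦ -3·1·1·81 = -243
Sum: F(3, 8, 9) = (-18) + (54) + (128) + (-243) = -79.
Reducing mod 11: -79 ≡ 9 (mod 11).
Since F(a, b, c) ≡ 9 ≠ 0 (mod 11), P does NOT lie on the curve.


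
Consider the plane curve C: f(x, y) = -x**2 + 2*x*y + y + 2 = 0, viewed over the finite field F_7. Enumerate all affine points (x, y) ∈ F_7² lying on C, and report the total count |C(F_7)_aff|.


Affine F_7-points: {(0, 5), (1, 2), (2, 6), (3, 0), (3, 1), (3, 2), (3, 3), (3, 4), (3, 5), (3, 6), (4, 0), (5, 4), (6, 1)}; count = 13.

For each of the 49 pairs (x, y) ∈ F_7², evaluate f(x, y) mod 7. Record the zeros.
  x = 0: [0↦2, 1↦3, 2↦4, 3↦5, 4↦6, 5↦0, 6↦1]  zeros at y ∈ {5}
  x = 1: [0↦1, 1↦4, 2↦0, 3↦3, 4↦6, 5↦2, 6↦5]  zeros at y ∈ {2}
  x = 2: [0↦5, 1↦3, 2↦1, 3↦6, 4↦4, 5↦2, 6↦0]  zeros at y ∈ {6}
  x = 3: [0↦0, 1↦0, 2↦0, 3↦0, 4↦0, 5↦0, 6↦0]  zeros at y ∈ {0, 1, 2, 3, 4, 5, 6}
  x = 4: [0↦0, 1↦2, 2↦4, 3↦6, 4↦1, 5↦3, 6↦5]  zeros at y ∈ {0}
  x = 5: [0↦5, 1↦2, 2↦6, 3↦3, 4↦0, 5↦4, 6↦1]  zeros at y ∈ {4}
  x = 6: [0↦1, 1↦0, 2↦6, 3↦5, 4↦4, 5↦3, 6↦2]  zeros at y ∈ {1}
Collecting zeros: affine points = {(0, 5), (1, 2), (2, 6), (3, 0), (3, 1), (3, 2), (3, 3), (3, 4), (3, 5), (3, 6), (4, 0), (5, 4), (6, 1)}.
Total count |C(F_7)_aff| = 13.


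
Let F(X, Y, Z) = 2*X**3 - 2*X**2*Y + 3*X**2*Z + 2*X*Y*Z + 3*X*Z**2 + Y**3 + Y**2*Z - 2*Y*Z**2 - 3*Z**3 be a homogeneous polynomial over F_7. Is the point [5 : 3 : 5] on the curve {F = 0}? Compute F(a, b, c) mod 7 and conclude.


F(5,3,5) ≡ 1 (mod 7); P is NOT on the curve.

Evaluate F(5, 3, 5) term-by-term (mod 7).
  2*X**3 ↦ 2·125·1·1 = 250
  -2*X**2*Y ↦ -2·25·3·1 = -150
  3*X**2*Z ↦ 3·25·1·5 = 375
  2*X*Y*Z ↦ 2·5·3·5 = 150
  3*X*Z**2 ↦ 3·5·1·25 = 375
  Y**3 ↦ 1·1·27·1 = 27
  Y**2*Z ↦ 1·1·9·5 = 45
  -2*Y*Z**2 ↦ -2·1·3·25 = -150
  -3*Z**3 ↦ -3·1·1·125 = -375
Sum: F(5, 3, 5) = (250) + (-150) + (375) + (150) + (375) + (27) + (45) + (-150) + (-375) = 547.
Reducing mod 7: 547 ≡ 1 (mod 7).
Since F(a, b, c) ≡ 1 ≠ 0 (mod 7), P does NOT lie on the curve.


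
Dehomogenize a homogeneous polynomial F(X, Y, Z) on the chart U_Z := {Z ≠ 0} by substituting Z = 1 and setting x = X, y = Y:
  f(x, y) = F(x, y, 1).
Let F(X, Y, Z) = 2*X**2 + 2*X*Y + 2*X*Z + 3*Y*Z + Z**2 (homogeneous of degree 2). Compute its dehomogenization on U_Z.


f(x, y) = 2*x**2 + 2*x*y + 2*x + 3*y + 1

On U_Z we set Z = 1. Each monomial c·X^i·Y^j·Z^k in F becomes c·x^i·y^j·1^k = c·x^i·y^j.
Substituting Z = 1: F(X, Y, 1) = 2*x**2 + 2*x*y + 2*x + 3*y + 1.
Note: deg(f) ≤ deg(F) = 2; strict inequality happens when F is divisible by Z (lost terms).


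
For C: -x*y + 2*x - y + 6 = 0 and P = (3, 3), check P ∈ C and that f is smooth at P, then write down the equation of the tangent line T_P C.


Tangent line at P: -x - 4*y + 15 = 0.

Step 1: f(3, 3) = 0, so P lies on C.
Step 2: partial derivatives
  f_x(x, y) = 2 - y, f_y(x, y) = -x - 1.
  f_x(P) = -1, f_y(P) = -4 (gradient nonzero, so P is smooth).
Step 3: tangent line at P: -1·(x − 3) + -4·(y − 3) = 0.
Expanding: -x - 4*y + 15 = 0.


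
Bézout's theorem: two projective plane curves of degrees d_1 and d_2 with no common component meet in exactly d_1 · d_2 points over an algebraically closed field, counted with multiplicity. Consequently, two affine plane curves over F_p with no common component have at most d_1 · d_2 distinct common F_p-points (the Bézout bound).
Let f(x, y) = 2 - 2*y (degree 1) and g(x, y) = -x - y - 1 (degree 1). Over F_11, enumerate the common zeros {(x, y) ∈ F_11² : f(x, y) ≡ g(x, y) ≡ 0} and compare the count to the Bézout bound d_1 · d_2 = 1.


Common zeros: {(9, 1)}; count = 1; Bézout bound = 1.

deg(f) = 1, deg(g) = 1, so Bézout bound = 1.
Scan x ∈ F_11. For each x, list the y ∈ F_11 with f(x, y) ≡ 0 and those with g(x, y) ≡ 0 (mod 11); the common zeros in that column are the intersection.
  x = 0: f ≡ 0 at y ∈ {1}; g ≡ 0 at y ∈ {10}; common: ∅.
  x = 1: f ≡ 0 at y ∈ {1}; g ≡ 0 at y ∈ {9}; common: ∅.
  x = 2: f ≡ 0 at y ∈ {1}; g ≡ 0 at y ∈ {8}; common: ∅.
  x = 3: f ≡ 0 at y ∈ {1}; g ≡ 0 at y ∈ {7}; common: ∅.
  x = 4: f ≡ 0 at y ∈ {1}; g ≡ 0 at y ∈ {6}; common: ∅.
  x = 5: f ≡ 0 at y ∈ {1}; g ≡ 0 at y ∈ {5}; common: ∅.
  x = 6: f ≡ 0 at y ∈ {1}; g ≡ 0 at y ∈ {4}; common: ∅.
  x = 7: f ≡ 0 at y ∈ {1}; g ≡ 0 at y ∈ {3}; common: ∅.
  x = 8: f ≡ 0 at y ∈ {1}; g ≡ 0 at y ∈ {2}; common: ∅.
  x = 9: f ≡ 0 at y ∈ {1}; g ≡ 0 at y ∈ {1}; common: {1}.
  x = 10: f ≡ 0 at y ∈ {1}; g ≡ 0 at y ∈ {0}; common: ∅.
Collecting: common zeros = {(9, 1)}, so the count is 1.
Comparison with the Bézout bound: 1 ≤ 1 = deg(f)·deg(g), as expected for curves with no common component (the bound is attained).
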